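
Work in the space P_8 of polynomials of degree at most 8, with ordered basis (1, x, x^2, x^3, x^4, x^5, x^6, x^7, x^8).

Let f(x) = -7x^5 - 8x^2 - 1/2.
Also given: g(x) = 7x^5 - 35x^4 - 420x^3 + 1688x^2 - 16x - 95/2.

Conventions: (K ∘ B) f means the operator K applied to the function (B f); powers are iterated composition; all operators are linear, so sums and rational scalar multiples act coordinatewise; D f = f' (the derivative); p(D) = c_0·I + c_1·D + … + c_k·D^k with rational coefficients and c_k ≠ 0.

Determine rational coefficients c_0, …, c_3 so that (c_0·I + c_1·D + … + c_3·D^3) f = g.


D^0 f = -7x^5 - 8x^2 - 1/2
D^1 f = -35x^4 - 16x
D^2 f = -140x^3 - 16
D^3 f = -420x^2
matching coefficients of g against c_0 f + c_1 Df + … from the top degree down determines the c_i
solution: c_0 = -1, c_1 = 1, c_2 = 3, c_3 = -4

c_0 = -1, c_1 = 1, c_2 = 3, c_3 = -4


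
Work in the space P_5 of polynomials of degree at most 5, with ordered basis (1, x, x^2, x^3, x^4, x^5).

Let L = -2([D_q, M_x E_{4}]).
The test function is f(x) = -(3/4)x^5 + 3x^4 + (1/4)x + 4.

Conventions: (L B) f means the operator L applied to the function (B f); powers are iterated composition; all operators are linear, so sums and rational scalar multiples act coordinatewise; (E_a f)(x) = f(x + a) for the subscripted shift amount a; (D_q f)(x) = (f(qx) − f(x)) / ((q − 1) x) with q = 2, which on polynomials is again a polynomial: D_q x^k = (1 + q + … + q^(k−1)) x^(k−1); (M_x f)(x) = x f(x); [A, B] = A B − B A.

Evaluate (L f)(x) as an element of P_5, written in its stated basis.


the image equals g(x) = 48x^5 + 90x^4 - 1224x^3 - 4896x^2 - 4993x - 10

E_{4} f = -(3/4)x^5 - 12x^4 - 72x^3 - 192x^2 - (767/4)x + 5
M_x E_{4} f = -(3/4)x^6 - 12x^5 - 72x^4 - 192x^3 - (767/4)x^2 + 5x
D_q (M_x E_{4}) f = -(189/4)x^5 - 372x^4 - 1080x^3 - 1344x^2 - (2301/4)x + 5
D_q f = -(93/4)x^4 + 45x^3 + 1/4
E_{4} D_q f = -(93/4)x^4 - 327x^3 - 1692x^2 - 3792x - 12287/4
M_x E_{4} D_q f = -(93/4)x^5 - 327x^4 - 1692x^3 - 3792x^2 - (12287/4)x
[D_q, M_x E_{4}] f = -24x^5 - 45x^4 + 612x^3 + 2448x^2 + (4993/2)x + 5
(-2([D_q, M_x E_{4}])) f = 48x^5 + 90x^4 - 1224x^3 - 4896x^2 - 4993x - 10


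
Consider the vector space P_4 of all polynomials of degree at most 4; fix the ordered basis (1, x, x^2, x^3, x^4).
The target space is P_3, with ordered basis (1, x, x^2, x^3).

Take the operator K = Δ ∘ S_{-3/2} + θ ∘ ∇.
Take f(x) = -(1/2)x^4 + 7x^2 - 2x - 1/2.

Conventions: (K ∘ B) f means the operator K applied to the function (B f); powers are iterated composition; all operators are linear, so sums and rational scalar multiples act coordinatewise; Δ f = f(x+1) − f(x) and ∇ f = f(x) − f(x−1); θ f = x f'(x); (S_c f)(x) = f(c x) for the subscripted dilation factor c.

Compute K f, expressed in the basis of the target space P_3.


S_{-3/2} f = -(81/32)x^4 + (63/4)x^2 + 3x - 1/2
Δ S_{-3/2} f = -(81/8)x^3 - (243/16)x^2 + (171/8)x + 519/32
∇ f = -2x^3 + 3x^2 + 12x - 17/2
θ ∇ f = -6x^3 + 6x^2 + 12x
(Δ ∘ S_{-3/2} + θ ∘ ∇) f = -(129/8)x^3 - (147/16)x^2 + (267/8)x + 519/32

the image equals g(x) = -(129/8)x^3 - (147/16)x^2 + (267/8)x + 519/32


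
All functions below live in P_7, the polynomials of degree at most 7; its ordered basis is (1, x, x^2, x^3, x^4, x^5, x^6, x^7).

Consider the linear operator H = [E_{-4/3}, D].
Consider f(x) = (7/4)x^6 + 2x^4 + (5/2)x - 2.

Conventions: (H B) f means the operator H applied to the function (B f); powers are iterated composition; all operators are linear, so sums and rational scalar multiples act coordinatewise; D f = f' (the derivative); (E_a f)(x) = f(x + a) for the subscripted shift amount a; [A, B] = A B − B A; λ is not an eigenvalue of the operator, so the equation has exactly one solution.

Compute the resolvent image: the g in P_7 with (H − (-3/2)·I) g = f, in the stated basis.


g(x) = (7/6)x^6 + (4/3)x^4 + (5/3)x - 4/3

write g with unknown coordinates in the stated basis and equate coefficients in (H − (-3/2)·I) g = f
solving from the highest basis element down gives g = (7/6)x^6 + (4/3)x^4 + (5/3)x - 4/3
check: H g = 0
so H g − (-3/2)·g = (7/4)x^6 + 2x^4 + (5/2)x - 2 = f ✓


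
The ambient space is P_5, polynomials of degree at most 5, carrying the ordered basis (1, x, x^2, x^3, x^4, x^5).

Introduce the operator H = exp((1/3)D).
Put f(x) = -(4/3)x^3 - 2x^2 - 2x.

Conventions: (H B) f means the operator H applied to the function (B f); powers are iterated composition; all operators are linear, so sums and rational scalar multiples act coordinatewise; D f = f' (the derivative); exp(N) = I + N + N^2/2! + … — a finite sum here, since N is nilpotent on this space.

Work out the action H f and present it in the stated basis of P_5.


order-1 term: -(4/3)x^2 - (4/3)x - 2/3
order-2 term: -(4/9)x - 2/9
order-3 term: -4/81
the series for exp((1/3)D) f terminates at order 3
exp((1/3)D) f = -(4/3)x^3 - (10/3)x^2 - (34/9)x - 76/81

the image equals g(x) = -(4/3)x^3 - (10/3)x^2 - (34/9)x - 76/81


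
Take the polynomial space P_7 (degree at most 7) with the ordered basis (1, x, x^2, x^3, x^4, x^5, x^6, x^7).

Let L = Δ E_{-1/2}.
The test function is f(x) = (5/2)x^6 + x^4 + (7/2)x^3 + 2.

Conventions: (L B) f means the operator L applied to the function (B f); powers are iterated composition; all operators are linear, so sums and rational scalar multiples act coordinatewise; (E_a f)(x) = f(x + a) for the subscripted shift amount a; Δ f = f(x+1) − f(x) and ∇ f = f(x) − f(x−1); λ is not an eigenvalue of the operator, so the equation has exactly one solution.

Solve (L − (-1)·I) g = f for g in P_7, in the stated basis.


g(x) = (5/2)x^6 - 15x^5 + 76x^4 - 313x^3 + (1953/2)x^2 - (32479/16)x + 16889/8

write g with unknown coordinates in the stated basis and equate coefficients in (L − (-1)·I) g = f
solving from the highest basis element down gives g = (5/2)x^6 - 15x^5 + 76x^4 - 313x^3 + (1953/2)x^2 - (32479/16)x + 16889/8
check: L g = 15x^5 - 75x^4 + (633/2)x^3 - (1953/2)x^2 + (32479/16)x - 16873/8
so L g − (-1)·g = (5/2)x^6 + x^4 + (7/2)x^3 + 2 = f ✓


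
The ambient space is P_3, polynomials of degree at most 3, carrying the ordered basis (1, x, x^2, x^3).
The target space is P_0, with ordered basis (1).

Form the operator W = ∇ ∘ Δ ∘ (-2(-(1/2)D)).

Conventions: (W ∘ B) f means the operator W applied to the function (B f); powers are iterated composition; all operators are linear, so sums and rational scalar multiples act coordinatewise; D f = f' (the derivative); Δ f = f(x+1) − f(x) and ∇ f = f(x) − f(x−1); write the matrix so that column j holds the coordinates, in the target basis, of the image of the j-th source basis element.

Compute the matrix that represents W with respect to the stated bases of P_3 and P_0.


the matrix is [[0, 0, 0, 6]] (rows listed top to bottom)

image of 1: 0
image of x: 0
image of x^2: 0
image of x^3: 6
each image's coordinates form column j of the matrix


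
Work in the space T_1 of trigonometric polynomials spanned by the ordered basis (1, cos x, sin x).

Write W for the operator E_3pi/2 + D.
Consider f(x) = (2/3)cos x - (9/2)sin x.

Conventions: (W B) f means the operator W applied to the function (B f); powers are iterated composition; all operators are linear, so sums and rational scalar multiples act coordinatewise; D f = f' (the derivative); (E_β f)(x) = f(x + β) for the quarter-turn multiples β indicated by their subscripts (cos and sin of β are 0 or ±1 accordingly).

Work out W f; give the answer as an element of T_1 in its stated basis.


E_3pi/2 f = (9/2)cos x + (2/3)sin x
D f = -(9/2)cos x - (2/3)sin x
(E_3pi/2 + D) f = 0

the result is g(x) = 0


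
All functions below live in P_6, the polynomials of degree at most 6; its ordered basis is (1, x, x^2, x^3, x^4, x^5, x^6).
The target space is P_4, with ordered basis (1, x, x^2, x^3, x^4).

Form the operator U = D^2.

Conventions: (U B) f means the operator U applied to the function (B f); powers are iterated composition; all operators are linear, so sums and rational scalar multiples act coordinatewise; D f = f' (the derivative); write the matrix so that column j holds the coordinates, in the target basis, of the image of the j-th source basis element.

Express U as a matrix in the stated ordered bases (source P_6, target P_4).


image of 1: 0
image of x: 0
image of x^2: 2
image of x^3: 6x
image of x^4: 12x^2
image of x^5: 20x^3
image of x^6: 30x^4
each image's coordinates form column j of the matrix

the matrix is [[0, 0, 2, 0, 0, 0, 0]; [0, 0, 0, 6, 0, 0, 0]; [0, 0, 0, 0, 12, 0, 0]; [0, 0, 0, 0, 0, 20, 0]; [0, 0, 0, 0, 0, 0, 30]] (rows listed top to bottom)


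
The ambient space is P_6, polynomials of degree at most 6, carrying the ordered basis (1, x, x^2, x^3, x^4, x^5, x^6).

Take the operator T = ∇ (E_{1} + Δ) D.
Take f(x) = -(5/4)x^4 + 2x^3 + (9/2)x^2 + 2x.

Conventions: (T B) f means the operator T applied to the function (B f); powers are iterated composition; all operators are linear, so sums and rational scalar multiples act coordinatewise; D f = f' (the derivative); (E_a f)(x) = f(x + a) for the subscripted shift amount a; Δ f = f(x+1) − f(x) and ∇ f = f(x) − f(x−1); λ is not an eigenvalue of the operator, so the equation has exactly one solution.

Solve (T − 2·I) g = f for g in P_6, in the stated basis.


the result is g(x) = (5/8)x^4 - x^3 + (3/2)x^2 + (29/4)x - 7/4

write g with unknown coordinates in the stated basis and equate coefficients in (T − 2·I) g = f
solving from the highest basis element down gives g = (5/8)x^4 - x^3 + (3/2)x^2 + (29/4)x - 7/4
check: T g = (15/2)x^2 + (33/2)x - 7/2
so T g − 2·g = -(5/4)x^4 + 2x^3 + (9/2)x^2 + 2x = f ✓


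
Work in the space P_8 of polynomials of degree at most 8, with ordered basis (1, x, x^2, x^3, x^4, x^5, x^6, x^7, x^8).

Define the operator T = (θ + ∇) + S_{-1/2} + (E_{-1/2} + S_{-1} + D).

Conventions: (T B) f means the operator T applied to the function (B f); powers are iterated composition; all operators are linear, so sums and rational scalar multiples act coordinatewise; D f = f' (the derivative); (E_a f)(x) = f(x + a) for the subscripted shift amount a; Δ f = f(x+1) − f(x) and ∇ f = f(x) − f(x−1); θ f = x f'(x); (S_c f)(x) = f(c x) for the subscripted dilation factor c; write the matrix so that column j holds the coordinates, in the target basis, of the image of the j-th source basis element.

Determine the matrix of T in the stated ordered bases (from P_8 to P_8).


image of 1: 3
image of x: (1/2)x + 3/2
image of x^2: (17/4)x^2 + 3x - 3/4
image of x^3: (23/8)x^3 + (9/2)x^2 - (9/4)x + 7/8
image of x^4: (97/16)x^4 + 6x^3 - (9/2)x^2 + (7/2)x - 15/16
image of x^5: (159/32)x^5 + (15/2)x^4 - (15/2)x^3 + (35/4)x^2 - (75/16)x + 31/32
image of x^6: (513/64)x^6 + 9x^5 - (45/4)x^4 + (35/2)x^3 - (225/16)x^2 + (93/16)x - 63/64
image of x^7: (895/128)x^7 + (21/2)x^6 - (63/4)x^5 + (245/8)x^4 - (525/16)x^3 + (651/32)x^2 - (441/64)x + 127/128
image of x^8: (2561/256)x^8 + 12x^7 - 21x^6 + 49x^5 - (525/8)x^4 + (217/4)x^3 - (441/16)x^2 + (127/16)x - 255/256
each image's coordinates form column j of the matrix

the matrix is [[3, 3/2, -3/4, 7/8, -15/16, 31/32, -63/64, 127/128, -255/256]; [0, 1/2, 3, -9/4, 7/2, -75/16, 93/16, -441/64, 127/16]; [0, 0, 17/4, 9/2, -9/2, 35/4, -225/16, 651/32, -441/16]; [0, 0, 0, 23/8, 6, -15/2, 35/2, -525/16, 217/4]; [0, 0, 0, 0, 97/16, 15/2, -45/4, 245/8, -525/8]; [0, 0, 0, 0, 0, 159/32, 9, -63/4, 49]; [0, 0, 0, 0, 0, 0, 513/64, 21/2, -21]; [0, 0, 0, 0, 0, 0, 0, 895/128, 12]; [0, 0, 0, 0, 0, 0, 0, 0, 2561/256]] (rows listed top to bottom)


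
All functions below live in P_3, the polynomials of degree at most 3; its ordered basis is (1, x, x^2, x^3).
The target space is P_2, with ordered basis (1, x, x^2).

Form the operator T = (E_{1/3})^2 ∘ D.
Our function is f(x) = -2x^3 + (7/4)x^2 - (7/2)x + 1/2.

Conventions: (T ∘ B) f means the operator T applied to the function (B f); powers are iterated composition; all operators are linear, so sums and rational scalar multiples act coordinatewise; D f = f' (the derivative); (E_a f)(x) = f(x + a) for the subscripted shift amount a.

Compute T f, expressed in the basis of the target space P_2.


D f = -6x^2 + (7/2)x - 7/2
E_{1/3} D f = -6x^2 - (1/2)x - 3
E_{1/3} E_{1/3} D f = -6x^2 - (9/2)x - 23/6

g(x) = -6x^2 - (9/2)x - 23/6


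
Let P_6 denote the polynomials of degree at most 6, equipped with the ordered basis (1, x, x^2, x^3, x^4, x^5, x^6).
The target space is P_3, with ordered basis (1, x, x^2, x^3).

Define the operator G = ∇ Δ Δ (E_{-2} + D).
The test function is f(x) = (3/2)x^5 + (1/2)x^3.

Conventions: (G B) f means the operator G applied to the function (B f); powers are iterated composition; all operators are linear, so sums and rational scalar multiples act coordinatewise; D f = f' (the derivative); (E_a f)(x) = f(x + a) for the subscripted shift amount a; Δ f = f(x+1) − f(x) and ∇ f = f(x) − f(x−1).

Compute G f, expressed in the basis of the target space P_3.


E_{-2} f = (3/2)x^5 - 15x^4 + (121/2)x^3 - 123x^2 + 126x - 52
D f = (15/2)x^4 + (3/2)x^2
(E_{-2} + D) f = (3/2)x^5 - (15/2)x^4 + (121/2)x^3 - (243/2)x^2 + 126x - 52
Δ (E_{-2} + D) f = (15/2)x^4 - 15x^3 + (303/2)x^2 - 84x + 59
Δ Δ (E_{-2} + D) f = 30x^3 + 288x + 60
∇ (Δ Δ) (E_{-2} + D) f = 90x^2 - 90x + 318

the image equals g(x) = 90x^2 - 90x + 318


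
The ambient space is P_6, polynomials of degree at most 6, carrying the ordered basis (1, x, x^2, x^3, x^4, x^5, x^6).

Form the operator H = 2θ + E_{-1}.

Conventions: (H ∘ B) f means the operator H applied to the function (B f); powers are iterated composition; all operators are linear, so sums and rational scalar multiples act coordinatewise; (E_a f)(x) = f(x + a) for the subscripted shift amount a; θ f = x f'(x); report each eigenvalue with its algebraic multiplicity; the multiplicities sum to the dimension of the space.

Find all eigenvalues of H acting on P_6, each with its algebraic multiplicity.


λ = 1 (multiplicity 1), λ = 3 (multiplicity 1), λ = 5 (multiplicity 1), λ = 7 (multiplicity 1), λ = 9 (multiplicity 1), λ = 11 (multiplicity 1), λ = 13 (multiplicity 1)

image of 1: 1
image of x: 3x - 1
image of x^2: 5x^2 - 2x + 1
image of x^3: 7x^3 - 3x^2 + 3x - 1
image of x^4: 9x^4 - 4x^3 + 6x^2 - 4x + 1
image of x^5: 11x^5 - 5x^4 + 10x^3 - 10x^2 + 5x - 1
image of x^6: 13x^6 - 6x^5 + 15x^4 - 20x^3 + 15x^2 - 6x + 1
the matrix is upper triangular; its diagonal is (1, 3, 5, 7, 9, 11, 13)
for a triangular matrix the eigenvalues are the diagonal entries, with algebraic multiplicity their repetition count


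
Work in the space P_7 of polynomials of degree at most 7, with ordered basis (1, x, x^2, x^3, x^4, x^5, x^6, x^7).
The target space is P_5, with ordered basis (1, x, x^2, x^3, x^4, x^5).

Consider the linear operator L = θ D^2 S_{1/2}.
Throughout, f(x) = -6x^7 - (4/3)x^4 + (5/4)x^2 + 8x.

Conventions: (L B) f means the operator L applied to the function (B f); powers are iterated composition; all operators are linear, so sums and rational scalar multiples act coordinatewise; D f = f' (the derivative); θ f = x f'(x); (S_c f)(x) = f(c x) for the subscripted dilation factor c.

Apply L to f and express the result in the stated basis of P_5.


the result is g(x) = -(315/32)x^5 - 2x^2

S_{1/2} f = -(3/64)x^7 - (1/12)x^4 + (5/16)x^2 + 4x
D S_{1/2} f = -(21/64)x^6 - (1/3)x^3 + (5/8)x + 4
D D S_{1/2} f = -(63/32)x^5 - x^2 + 5/8
θ D^2 S_{1/2} f = -(315/32)x^5 - 2x^2


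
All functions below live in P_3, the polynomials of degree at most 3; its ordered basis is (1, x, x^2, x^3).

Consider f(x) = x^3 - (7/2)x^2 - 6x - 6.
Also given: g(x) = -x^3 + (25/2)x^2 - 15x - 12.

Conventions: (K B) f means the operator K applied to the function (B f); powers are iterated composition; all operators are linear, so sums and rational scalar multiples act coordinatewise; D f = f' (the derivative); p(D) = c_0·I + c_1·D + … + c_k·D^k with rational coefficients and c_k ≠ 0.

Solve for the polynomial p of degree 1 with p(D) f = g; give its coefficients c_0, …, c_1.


c_0 = -1, c_1 = 3

D^0 f = x^3 - (7/2)x^2 - 6x - 6
D^1 f = 3x^2 - 7x - 6
matching coefficients of g against c_0 f + c_1 Df + … from the top degree down determines the c_i
solution: c_0 = -1, c_1 = 3


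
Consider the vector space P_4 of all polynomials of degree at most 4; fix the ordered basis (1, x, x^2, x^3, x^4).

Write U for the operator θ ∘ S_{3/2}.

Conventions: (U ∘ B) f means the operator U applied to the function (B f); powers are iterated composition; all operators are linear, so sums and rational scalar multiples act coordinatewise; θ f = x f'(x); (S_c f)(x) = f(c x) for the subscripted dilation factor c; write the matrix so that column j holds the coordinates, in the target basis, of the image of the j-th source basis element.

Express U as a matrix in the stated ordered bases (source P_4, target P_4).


image of 1: 0
image of x: (3/2)x
image of x^2: (9/2)x^2
image of x^3: (81/8)x^3
image of x^4: (81/4)x^4
each image's coordinates form column j of the matrix

the matrix is [[0, 0, 0, 0, 0]; [0, 3/2, 0, 0, 0]; [0, 0, 9/2, 0, 0]; [0, 0, 0, 81/8, 0]; [0, 0, 0, 0, 81/4]] (rows listed top to bottom)


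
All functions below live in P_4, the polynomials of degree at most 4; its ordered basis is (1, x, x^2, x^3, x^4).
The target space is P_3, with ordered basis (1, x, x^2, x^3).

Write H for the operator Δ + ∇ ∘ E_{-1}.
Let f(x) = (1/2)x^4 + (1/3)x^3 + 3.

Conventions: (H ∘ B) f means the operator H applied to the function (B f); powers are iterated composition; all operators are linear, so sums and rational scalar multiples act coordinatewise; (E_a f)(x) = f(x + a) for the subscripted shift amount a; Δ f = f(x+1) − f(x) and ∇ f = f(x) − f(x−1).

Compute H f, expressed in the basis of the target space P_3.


the image equals g(x) = 4x^3 - 4x^2 + 14x - 13/3

Δ f = 2x^3 + 4x^2 + 3x + 5/6
E_{-1} f = (1/2)x^4 - (5/3)x^3 + 2x^2 - x + 19/6
∇ E_{-1} f = 2x^3 - 8x^2 + 11x - 31/6
(Δ + ∇ ∘ E_{-1}) f = 4x^3 - 4x^2 + 14x - 13/3


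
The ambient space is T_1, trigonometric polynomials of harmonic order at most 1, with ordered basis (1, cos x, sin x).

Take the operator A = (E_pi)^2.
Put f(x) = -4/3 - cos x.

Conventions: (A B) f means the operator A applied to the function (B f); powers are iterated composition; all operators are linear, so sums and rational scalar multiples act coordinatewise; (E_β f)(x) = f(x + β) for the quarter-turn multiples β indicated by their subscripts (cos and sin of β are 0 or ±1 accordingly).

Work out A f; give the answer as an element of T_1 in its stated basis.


E_pi f = -4/3 + cos x
E_pi E_pi f = -4/3 - cos x

g(x) = -4/3 - cos x


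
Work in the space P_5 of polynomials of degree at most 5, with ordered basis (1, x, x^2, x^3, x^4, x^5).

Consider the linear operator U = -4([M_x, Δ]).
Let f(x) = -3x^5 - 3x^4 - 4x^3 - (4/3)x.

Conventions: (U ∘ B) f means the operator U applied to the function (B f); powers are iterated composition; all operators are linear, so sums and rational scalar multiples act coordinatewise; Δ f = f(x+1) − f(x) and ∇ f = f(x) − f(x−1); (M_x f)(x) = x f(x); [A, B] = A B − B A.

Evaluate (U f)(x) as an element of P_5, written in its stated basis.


g(x) = -12x^5 - 72x^4 - 184x^3 - 240x^2 - (484/3)x - 136/3

Δ f = -15x^4 - 42x^3 - 60x^2 - 39x - 34/3
M_x Δ f = -15x^5 - 42x^4 - 60x^3 - 39x^2 - (34/3)x
M_x f = -3x^6 - 3x^5 - 4x^4 - (4/3)x^2
Δ M_x f = -18x^5 - 60x^4 - 106x^3 - 99x^2 - (155/3)x - 34/3
[M_x, Δ] f = 3x^5 + 18x^4 + 46x^3 + 60x^2 + (121/3)x + 34/3
(-4([M_x, Δ])) f = -12x^5 - 72x^4 - 184x^3 - 240x^2 - (484/3)x - 136/3


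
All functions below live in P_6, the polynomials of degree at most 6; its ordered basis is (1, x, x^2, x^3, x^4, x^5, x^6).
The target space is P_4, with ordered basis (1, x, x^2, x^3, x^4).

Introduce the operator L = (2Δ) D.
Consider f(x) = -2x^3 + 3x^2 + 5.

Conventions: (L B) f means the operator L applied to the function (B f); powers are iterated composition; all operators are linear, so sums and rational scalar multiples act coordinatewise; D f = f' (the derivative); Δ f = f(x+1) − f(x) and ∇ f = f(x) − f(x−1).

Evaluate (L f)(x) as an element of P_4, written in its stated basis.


the image equals g(x) = -24x

D f = -6x^2 + 6x
Δ D f = -12x
(2Δ) D f = -24x


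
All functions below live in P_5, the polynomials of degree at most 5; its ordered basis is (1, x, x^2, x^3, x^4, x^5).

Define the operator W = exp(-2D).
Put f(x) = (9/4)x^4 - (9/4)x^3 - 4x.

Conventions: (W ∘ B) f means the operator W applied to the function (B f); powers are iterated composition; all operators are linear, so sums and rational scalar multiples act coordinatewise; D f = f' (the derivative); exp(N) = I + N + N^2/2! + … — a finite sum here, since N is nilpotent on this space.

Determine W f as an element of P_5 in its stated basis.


g(x) = (9/4)x^4 - (81/4)x^3 + (135/2)x^2 - 103x + 62

order-1 term: -18x^3 + (27/2)x^2 + 8
order-2 term: 54x^2 - 27x
order-3 term: -72x + 18
order-4 term: 36
the series for exp(-2D) f terminates at order 4
exp(-2D) f = (9/4)x^4 - (81/4)x^3 + (135/2)x^2 - 103x + 62


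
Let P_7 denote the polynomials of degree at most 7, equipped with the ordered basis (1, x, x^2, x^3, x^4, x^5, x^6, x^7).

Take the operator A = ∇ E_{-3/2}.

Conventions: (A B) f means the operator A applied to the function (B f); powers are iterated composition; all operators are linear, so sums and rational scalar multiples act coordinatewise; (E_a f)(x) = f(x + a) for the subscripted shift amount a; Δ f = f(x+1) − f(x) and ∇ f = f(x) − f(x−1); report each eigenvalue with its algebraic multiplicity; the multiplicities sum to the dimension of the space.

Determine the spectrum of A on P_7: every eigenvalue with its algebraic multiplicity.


λ = 0 (multiplicity 8)

image of 1: 0
image of x: 1
image of x^2: 2x - 4
image of x^3: 3x^2 - 12x + 49/4
image of x^4: 4x^3 - 24x^2 + 49x - 34
image of x^5: 5x^4 - 40x^3 + (245/2)x^2 - 170x + 1441/16
image of x^6: 6x^5 - 60x^4 + 245x^3 - 510x^2 + (4323/8)x - 931/4
image of x^7: 7x^6 - 84x^5 + (1715/4)x^4 - 1190x^3 + (30261/16)x^2 - (6517/4)x + 37969/64
the matrix is upper triangular; its diagonal is (0, 0, 0, 0, 0, 0, 0, 0)
for a triangular matrix the eigenvalues are the diagonal entries, with algebraic multiplicity their repetition count


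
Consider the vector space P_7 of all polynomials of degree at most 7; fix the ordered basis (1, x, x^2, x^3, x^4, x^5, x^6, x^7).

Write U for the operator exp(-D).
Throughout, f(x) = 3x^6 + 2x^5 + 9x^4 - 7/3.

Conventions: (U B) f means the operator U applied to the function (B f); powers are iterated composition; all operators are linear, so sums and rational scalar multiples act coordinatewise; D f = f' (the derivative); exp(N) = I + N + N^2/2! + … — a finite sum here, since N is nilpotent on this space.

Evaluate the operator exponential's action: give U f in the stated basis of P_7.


order-1 term: -18x^5 - 10x^4 - 36x^3
order-2 term: 45x^4 + 20x^3 + 54x^2
order-3 term: -60x^3 - 20x^2 - 36x
order-4 term: 45x^2 + 10x + 9
order-5 term: -18x - 2
order-6 term: 3
the series for exp(-D) f terminates at order 6
exp(-D) f = 3x^6 - 16x^5 + 44x^4 - 76x^3 + 79x^2 - 44x + 23/3

g(x) = 3x^6 - 16x^5 + 44x^4 - 76x^3 + 79x^2 - 44x + 23/3


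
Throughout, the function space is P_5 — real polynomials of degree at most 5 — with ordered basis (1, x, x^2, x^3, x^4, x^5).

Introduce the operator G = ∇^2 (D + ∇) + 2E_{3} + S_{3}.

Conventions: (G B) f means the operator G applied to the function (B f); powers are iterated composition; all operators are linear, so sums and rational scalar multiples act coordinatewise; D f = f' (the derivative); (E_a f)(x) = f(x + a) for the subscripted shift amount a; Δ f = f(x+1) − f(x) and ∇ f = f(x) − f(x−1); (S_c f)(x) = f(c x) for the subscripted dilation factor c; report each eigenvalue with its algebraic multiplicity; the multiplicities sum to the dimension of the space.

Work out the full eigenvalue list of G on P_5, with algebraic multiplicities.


λ = 3 (multiplicity 1), λ = 5 (multiplicity 1), λ = 11 (multiplicity 1), λ = 29 (multiplicity 1), λ = 83 (multiplicity 1), λ = 245 (multiplicity 1)

image of 1: 3
image of x: 5x + 6
image of x^2: 11x^2 + 12x + 18
image of x^3: 29x^3 + 18x^2 + 54x + 66
image of x^4: 83x^4 + 24x^3 + 108x^2 + 264x + 102
image of x^5: 245x^5 + 30x^4 + 180x^3 + 660x^2 + 510x + 706
the matrix is upper triangular; its diagonal is (3, 5, 11, 29, 83, 245)
for a triangular matrix the eigenvalues are the diagonal entries, with algebraic multiplicity their repetition count


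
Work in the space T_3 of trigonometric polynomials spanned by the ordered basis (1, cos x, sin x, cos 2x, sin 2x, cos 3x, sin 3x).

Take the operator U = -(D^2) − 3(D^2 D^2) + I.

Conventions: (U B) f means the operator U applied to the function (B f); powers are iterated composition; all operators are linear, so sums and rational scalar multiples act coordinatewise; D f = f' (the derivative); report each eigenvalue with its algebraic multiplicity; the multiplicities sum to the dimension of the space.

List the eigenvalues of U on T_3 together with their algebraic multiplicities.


image of 1: 1
image of cos x: -cos x
image of sin x: -sin x
image of cos 2x: -43cos 2x
image of sin 2x: -43sin 2x
image of cos 3x: -233cos 3x
image of sin 3x: -233sin 3x
the matrix is diagonal; its diagonal is (1, -1, -1, -43, -43, -233, -233)
for a triangular matrix the eigenvalues are the diagonal entries, with algebraic multiplicity their repetition count

λ = -233 (multiplicity 2), λ = -43 (multiplicity 2), λ = -1 (multiplicity 2), λ = 1 (multiplicity 1)


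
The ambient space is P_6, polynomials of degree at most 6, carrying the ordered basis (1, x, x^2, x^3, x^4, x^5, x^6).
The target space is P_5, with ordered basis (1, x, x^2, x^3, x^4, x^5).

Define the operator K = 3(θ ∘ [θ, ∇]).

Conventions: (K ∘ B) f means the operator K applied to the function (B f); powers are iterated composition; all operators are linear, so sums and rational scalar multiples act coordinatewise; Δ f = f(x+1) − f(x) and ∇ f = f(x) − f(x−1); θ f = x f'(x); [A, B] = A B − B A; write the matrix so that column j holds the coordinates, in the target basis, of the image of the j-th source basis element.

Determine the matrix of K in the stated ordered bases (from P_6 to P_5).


image of 1: 0
image of x: 0
image of x^2: -6x
image of x^3: -18x^2 + 18x
image of x^4: -36x^3 + 72x^2 - 36x
image of x^5: -60x^4 + 180x^3 - 180x^2 + 60x
image of x^6: -90x^5 + 360x^4 - 540x^3 + 360x^2 - 90x
each image's coordinates form column j of the matrix

the matrix is [[0, 0, 0, 0, 0, 0, 0]; [0, 0, -6, 18, -36, 60, -90]; [0, 0, 0, -18, 72, -180, 360]; [0, 0, 0, 0, -36, 180, -540]; [0, 0, 0, 0, 0, -60, 360]; [0, 0, 0, 0, 0, 0, -90]] (rows listed top to bottom)


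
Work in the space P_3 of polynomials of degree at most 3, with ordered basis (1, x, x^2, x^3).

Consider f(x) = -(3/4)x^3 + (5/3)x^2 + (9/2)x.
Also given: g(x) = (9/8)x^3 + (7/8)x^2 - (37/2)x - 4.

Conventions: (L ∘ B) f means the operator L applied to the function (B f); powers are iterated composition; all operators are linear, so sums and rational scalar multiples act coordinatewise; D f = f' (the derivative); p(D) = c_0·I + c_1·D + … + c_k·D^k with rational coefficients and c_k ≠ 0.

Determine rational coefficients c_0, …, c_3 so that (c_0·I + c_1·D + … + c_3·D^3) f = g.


D^0 f = -(3/4)x^3 + (5/3)x^2 + (9/2)x
D^1 f = -(9/4)x^2 + (10/3)x + 9/2
D^2 f = -(9/2)x + 10/3
D^3 f = -9/2
matching coefficients of g against c_0 f + c_1 Df + … from the top degree down determines the c_i
solution: c_0 = -3/2, c_1 = -3/2, c_2 = 3/2, c_3 = 1/2

c_0 = -3/2, c_1 = -3/2, c_2 = 3/2, c_3 = 1/2


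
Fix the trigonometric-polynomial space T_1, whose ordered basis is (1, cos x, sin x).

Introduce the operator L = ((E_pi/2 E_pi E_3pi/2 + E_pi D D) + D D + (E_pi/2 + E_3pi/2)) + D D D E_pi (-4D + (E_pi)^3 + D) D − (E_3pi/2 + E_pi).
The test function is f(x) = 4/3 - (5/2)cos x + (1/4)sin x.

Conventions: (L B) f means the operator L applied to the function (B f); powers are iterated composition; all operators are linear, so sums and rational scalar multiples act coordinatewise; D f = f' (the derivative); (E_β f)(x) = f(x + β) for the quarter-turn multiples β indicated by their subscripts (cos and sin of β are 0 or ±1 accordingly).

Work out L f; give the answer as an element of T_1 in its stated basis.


the result is g(x) = 4/3 - (3/2)cos x + (41/4)sin x

E_3pi/2 f = 4/3 - (1/4)cos x - (5/2)sin x
E_pi E_3pi/2 f = 4/3 + (1/4)cos x + (5/2)sin x
E_pi/2 E_pi E_3pi/2 f = 4/3 + (5/2)cos x - (1/4)sin x
D f = (1/4)cos x + (5/2)sin x
D D f = (5/2)cos x - (1/4)sin x
E_pi D D f = -(5/2)cos x + (1/4)sin x
(E_pi/2 E_pi E_3pi/2 + E_pi D D) f = 4/3
D f = (1/4)cos x + (5/2)sin x
D D f = (5/2)cos x - (1/4)sin x
E_pi/2 f = 4/3 + (1/4)cos x + (5/2)sin x
E_3pi/2 f = 4/3 - (1/4)cos x - (5/2)sin x
(E_pi/2 + E_3pi/2) f = 8/3
((E_pi/2 E_pi E_3pi/2 + E_pi D D) + D D + (E_pi/2 + E_3pi/2)) f = 4 + (5/2)cos x - (1/4)sin x
D f = (1/4)cos x + (5/2)sin x
D D f = (5/2)cos x - (1/4)sin x
(-4D) D f = -10cos x + sin x
E_pi D f = -(1/4)cos x - (5/2)sin x
E_pi E_pi D f = (1/4)cos x + (5/2)sin x
E_pi E_pi E_pi D f = -(1/4)cos x - (5/2)sin x
D D f = (5/2)cos x - (1/4)sin x
(-4D + (E_pi)^3 + D) D f = -(31/4)cos x - (7/4)sin x
E_pi (-4D + (E_pi)^3 + D) D f = (31/4)cos x + (7/4)sin x
D E_pi (-4D + (E_pi)^3 + D) D f = (7/4)cos x - (31/4)sin x
D (D E_pi) (-4D + (E_pi)^3 + D) D f = -(31/4)cos x - (7/4)sin x
D D (D E_pi) (-4D + (E_pi)^3 + D) D f = -(7/4)cos x + (31/4)sin x
E_3pi/2 f = 4/3 - (1/4)cos x - (5/2)sin x
E_pi f = 4/3 + (5/2)cos x - (1/4)sin x
(E_3pi/2 + E_pi) f = 8/3 + (9/4)cos x - (11/4)sin x
(-(E_3pi/2 + E_pi)) f = -8/3 - (9/4)cos x + (11/4)sin x
(((E_pi/2 E_pi E_3pi/2 + E_pi D D) + D D + (E_pi/2 + E_3pi/2)) + D D D E_pi (-4D + (E_pi)^3 + D) D − (E_3pi/2 + E_pi)) f = 4/3 - (3/2)cos x + (41/4)sin x


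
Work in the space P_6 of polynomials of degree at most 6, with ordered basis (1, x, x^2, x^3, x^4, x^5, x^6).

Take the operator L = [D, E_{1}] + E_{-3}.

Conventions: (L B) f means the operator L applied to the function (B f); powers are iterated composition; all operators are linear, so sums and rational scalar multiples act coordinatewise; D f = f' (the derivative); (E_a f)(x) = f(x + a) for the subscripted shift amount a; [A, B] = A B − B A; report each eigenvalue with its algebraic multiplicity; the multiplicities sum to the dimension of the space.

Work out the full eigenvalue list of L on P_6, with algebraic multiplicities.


image of 1: 1
image of x: x - 3
image of x^2: x^2 - 6x + 9
image of x^3: x^3 - 9x^2 + 27x - 27
image of x^4: x^4 - 12x^3 + 54x^2 - 108x + 81
image of x^5: x^5 - 15x^4 + 90x^3 - 270x^2 + 405x - 243
image of x^6: x^6 - 18x^5 + 135x^4 - 540x^3 + 1215x^2 - 1458x + 729
the matrix is upper triangular; its diagonal is (1, 1, 1, 1, 1, 1, 1)
for a triangular matrix the eigenvalues are the diagonal entries, with algebraic multiplicity their repetition count

λ = 1 (multiplicity 7)


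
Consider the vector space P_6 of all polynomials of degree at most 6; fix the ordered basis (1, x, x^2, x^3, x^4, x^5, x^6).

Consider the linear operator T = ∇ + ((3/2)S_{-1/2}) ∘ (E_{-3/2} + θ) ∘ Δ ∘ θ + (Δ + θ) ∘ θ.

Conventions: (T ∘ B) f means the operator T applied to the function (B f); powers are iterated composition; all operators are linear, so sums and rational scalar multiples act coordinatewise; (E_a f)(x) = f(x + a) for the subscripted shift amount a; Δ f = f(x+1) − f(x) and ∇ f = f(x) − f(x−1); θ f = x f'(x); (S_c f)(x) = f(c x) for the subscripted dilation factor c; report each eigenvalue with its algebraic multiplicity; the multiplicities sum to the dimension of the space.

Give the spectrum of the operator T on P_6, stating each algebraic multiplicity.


image of 1: 0
image of x: x + 7/2
image of x^2: 4x^2 - 5
image of x^3: 9x^3 + (177/8)x^2 + (51/4)x + 149/8
image of x^4: 16x^4 + 8x^3 + 18x^2 - 31x - 27
image of x^5: 25x^5 + (1335/32)x^4 + (245/8)x^3 + (2535/16)x^2 + 95x + 2007/32
image of x^6: 36x^6 + (255/8)x^5 + (735/8)x^4 - (5/8)x^3 - (105/4)x^2 - (3027/16)x - 779/8
the matrix is upper triangular; its diagonal is (0, 1, 4, 9, 16, 25, 36)
for a triangular matrix the eigenvalues are the diagonal entries, with algebraic multiplicity their repetition count

λ = 0 (multiplicity 1), λ = 1 (multiplicity 1), λ = 4 (multiplicity 1), λ = 9 (multiplicity 1), λ = 16 (multiplicity 1), λ = 25 (multiplicity 1), λ = 36 (multiplicity 1)


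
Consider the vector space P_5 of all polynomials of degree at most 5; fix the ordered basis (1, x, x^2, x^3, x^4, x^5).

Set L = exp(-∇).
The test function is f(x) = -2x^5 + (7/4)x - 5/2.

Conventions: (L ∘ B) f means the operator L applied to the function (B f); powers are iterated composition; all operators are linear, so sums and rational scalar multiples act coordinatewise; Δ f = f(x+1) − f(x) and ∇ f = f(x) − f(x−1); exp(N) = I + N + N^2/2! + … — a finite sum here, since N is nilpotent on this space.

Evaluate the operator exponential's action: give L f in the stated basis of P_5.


the image equals g(x) = -2x^5 + 10x^4 - 40x^3 + 100x^2 - (593/4)x + 399/4

order-1 term: 10x^4 - 20x^3 + 20x^2 - 10x + 1/4
order-2 term: -20x^3 + 60x^2 - 70x + 30
order-3 term: 20x^2 - 60x + 50
order-4 term: -10x + 20
order-5 term: 2
the series for exp(-∇) f terminates at order 5
exp(-∇) f = -2x^5 + 10x^4 - 40x^3 + 100x^2 - (593/4)x + 399/4


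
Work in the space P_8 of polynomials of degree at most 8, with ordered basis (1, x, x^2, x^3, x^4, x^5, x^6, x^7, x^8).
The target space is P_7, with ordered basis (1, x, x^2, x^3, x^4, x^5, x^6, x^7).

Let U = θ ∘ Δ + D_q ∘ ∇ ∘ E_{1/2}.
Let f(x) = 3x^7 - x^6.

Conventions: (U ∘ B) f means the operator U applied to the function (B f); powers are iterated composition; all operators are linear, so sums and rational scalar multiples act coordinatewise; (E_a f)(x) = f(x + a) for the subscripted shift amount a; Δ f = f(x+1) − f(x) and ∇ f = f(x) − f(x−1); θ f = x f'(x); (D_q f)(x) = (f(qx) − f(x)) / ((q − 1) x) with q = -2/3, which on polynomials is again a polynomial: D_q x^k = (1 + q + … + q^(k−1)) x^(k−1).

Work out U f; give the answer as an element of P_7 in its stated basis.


Δ f = 21x^6 + 57x^5 + 90x^4 + 85x^3 + 48x^2 + 15x + 2
θ Δ f = 126x^6 + 285x^5 + 360x^4 + 255x^3 + 96x^2 + 15x
E_{1/2} f = 3x^7 + (19/2)x^6 + (51/4)x^5 + (75/8)x^4 + (65/16)x^3 + (33/32)x^2 + (9/64)x + 1/128
∇ E_{1/2} f = 21x^6 - 6x^5 + (105/4)x^4 - 5x^3 + (63/16)x^2 - (3/8)x + 3/64
D_q ∇ E_{1/2} f = (931/81)x^5 - (110/27)x^4 + (455/36)x^3 - (35/9)x^2 + (21/16)x - 3/8
(θ ∘ Δ + D_q ∘ ∇ ∘ E_{1/2}) f = 126x^6 + (24016/81)x^5 + (9610/27)x^4 + (9635/36)x^3 + (829/9)x^2 + (261/16)x - 3/8

the result is g(x) = 126x^6 + (24016/81)x^5 + (9610/27)x^4 + (9635/36)x^3 + (829/9)x^2 + (261/16)x - 3/8


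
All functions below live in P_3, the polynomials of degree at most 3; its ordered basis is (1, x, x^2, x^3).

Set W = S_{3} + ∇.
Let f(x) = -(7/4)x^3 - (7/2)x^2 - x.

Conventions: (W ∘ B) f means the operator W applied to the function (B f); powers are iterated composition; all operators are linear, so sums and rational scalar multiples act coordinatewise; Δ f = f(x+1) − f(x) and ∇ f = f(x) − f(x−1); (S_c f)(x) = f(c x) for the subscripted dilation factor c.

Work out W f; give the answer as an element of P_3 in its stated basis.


S_{3} f = -(189/4)x^3 - (63/2)x^2 - 3x
∇ f = -(21/4)x^2 - (7/4)x + 3/4
(S_{3} + ∇) f = -(189/4)x^3 - (147/4)x^2 - (19/4)x + 3/4

g(x) = -(189/4)x^3 - (147/4)x^2 - (19/4)x + 3/4


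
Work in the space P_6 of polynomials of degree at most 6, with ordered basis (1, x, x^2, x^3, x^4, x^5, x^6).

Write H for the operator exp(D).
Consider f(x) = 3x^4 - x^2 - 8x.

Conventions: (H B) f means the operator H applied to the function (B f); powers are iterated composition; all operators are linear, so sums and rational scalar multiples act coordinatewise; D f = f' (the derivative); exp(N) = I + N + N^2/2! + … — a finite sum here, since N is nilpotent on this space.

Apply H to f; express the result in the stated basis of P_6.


order-1 term: 12x^3 - 2x - 8
order-2 term: 18x^2 - 1
order-3 term: 12x
order-4 term: 3
the series for exp(D) f terminates at order 4
exp(D) f = 3x^4 + 12x^3 + 17x^2 + 2x - 6

g(x) = 3x^4 + 12x^3 + 17x^2 + 2x - 6


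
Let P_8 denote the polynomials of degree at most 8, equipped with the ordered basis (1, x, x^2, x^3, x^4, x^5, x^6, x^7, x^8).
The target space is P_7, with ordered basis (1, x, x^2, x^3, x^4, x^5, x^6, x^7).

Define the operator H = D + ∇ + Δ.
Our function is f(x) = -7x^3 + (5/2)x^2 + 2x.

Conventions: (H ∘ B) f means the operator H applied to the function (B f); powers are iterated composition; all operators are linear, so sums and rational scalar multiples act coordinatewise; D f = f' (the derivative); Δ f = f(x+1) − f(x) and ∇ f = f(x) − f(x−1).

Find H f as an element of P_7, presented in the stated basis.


D f = -21x^2 + 5x + 2
∇ f = -21x^2 + 26x - 15/2
Δ f = -21x^2 - 16x - 5/2
(D + ∇ + Δ) f = -63x^2 + 15x - 8

the image equals g(x) = -63x^2 + 15x - 8


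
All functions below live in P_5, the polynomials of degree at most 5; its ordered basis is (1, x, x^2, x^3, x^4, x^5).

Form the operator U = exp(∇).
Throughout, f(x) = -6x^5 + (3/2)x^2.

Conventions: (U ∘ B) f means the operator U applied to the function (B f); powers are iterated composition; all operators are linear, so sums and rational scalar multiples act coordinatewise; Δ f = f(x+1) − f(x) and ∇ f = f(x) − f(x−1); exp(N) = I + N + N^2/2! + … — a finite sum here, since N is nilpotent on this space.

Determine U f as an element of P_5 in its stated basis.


order-1 term: -30x^4 + 60x^3 - 60x^2 + 33x - 15/2
order-2 term: -60x^3 + 180x^2 - 210x + 183/2
order-3 term: -60x^2 + 180x - 150
order-4 term: -30x + 60
order-5 term: -6
the series for exp(∇) f terminates at order 5
exp(∇) f = -6x^5 - 30x^4 + (123/2)x^2 - 27x - 12

g(x) = -6x^5 - 30x^4 + (123/2)x^2 - 27x - 12


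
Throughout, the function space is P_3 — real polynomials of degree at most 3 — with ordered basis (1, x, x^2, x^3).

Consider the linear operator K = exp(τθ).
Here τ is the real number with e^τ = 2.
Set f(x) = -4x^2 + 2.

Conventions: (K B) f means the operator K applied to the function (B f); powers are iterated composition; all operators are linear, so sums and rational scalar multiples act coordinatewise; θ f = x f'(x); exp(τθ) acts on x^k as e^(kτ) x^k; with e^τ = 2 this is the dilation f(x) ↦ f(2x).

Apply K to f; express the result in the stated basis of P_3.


exp(τθ) x^k = e^(kτ) x^k; with e^τ = 2 this sends x^k to 2^k x^k
x^2 ↦ 4 x^2
applying this coordinatewise to f: exp(τθ) f = -16x^2 + 2

the result is g(x) = -16x^2 + 2


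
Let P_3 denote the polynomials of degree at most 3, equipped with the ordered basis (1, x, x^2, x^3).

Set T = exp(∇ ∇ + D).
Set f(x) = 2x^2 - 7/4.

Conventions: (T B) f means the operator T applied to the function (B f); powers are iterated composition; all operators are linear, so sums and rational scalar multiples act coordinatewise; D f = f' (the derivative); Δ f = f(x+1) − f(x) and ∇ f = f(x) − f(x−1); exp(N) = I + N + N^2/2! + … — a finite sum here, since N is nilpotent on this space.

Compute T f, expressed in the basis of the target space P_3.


the result is g(x) = 2x^2 + 4x + 17/4

order-1 term: 4x + 4
order-2 term: 2
the series for exp(∇ ∇ + D) f terminates at order 2
exp(∇ ∇ + D) f = 2x^2 + 4x + 17/4


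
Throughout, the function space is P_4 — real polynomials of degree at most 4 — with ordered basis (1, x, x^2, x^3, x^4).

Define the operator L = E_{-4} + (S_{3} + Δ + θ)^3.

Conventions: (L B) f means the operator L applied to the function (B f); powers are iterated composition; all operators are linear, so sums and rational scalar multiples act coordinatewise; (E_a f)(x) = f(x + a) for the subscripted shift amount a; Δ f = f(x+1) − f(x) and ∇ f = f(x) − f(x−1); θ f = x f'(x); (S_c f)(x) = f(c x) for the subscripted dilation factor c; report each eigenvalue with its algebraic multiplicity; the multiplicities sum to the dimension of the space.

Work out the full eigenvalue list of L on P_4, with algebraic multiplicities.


image of 1: 2
image of x: 65x + 17
image of x^2: 1332x^2 + 354x + 181
image of x^3: 27001x^3 + 4041x^2 + 3426x + 1104
image of x^4: 614126x^4 + 42684x^3 + 51294x^2 + 32720x + 9009
the matrix is upper triangular; its diagonal is (2, 65, 1332, 27001, 614126)
for a triangular matrix the eigenvalues are the diagonal entries, with algebraic multiplicity their repetition count

λ = 2 (multiplicity 1), λ = 65 (multiplicity 1), λ = 1332 (multiplicity 1), λ = 27001 (multiplicity 1), λ = 614126 (multiplicity 1)
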